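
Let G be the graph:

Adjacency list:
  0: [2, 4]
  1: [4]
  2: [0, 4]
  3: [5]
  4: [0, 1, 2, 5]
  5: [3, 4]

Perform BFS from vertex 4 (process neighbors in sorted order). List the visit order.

BFS from vertex 4 (neighbors processed in ascending order):
Visit order: 4, 0, 1, 2, 5, 3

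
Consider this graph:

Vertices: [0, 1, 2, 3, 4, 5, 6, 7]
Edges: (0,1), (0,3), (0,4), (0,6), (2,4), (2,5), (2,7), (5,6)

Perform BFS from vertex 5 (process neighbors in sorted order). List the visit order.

BFS from vertex 5 (neighbors processed in ascending order):
Visit order: 5, 2, 6, 4, 7, 0, 1, 3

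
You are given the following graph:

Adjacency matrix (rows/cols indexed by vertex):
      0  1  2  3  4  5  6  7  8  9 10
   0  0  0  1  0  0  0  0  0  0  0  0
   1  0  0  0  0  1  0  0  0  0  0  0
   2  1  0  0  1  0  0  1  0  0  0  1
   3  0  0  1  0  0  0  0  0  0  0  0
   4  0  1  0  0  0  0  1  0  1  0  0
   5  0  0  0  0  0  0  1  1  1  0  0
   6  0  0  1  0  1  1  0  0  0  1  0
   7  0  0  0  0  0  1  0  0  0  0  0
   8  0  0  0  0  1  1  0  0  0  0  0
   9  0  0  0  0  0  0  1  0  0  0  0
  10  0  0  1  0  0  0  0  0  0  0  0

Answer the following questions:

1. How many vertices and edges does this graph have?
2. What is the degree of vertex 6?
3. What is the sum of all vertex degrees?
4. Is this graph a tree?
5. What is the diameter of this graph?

Count: 11 vertices, 11 edges.
Vertex 6 has neighbors [2, 4, 5, 9], degree = 4.
Handshaking lemma: 2 * 11 = 22.
A tree on 11 vertices has 10 edges. This graph has 11 edges (1 extra). Not a tree.
Diameter (longest shortest path) = 4.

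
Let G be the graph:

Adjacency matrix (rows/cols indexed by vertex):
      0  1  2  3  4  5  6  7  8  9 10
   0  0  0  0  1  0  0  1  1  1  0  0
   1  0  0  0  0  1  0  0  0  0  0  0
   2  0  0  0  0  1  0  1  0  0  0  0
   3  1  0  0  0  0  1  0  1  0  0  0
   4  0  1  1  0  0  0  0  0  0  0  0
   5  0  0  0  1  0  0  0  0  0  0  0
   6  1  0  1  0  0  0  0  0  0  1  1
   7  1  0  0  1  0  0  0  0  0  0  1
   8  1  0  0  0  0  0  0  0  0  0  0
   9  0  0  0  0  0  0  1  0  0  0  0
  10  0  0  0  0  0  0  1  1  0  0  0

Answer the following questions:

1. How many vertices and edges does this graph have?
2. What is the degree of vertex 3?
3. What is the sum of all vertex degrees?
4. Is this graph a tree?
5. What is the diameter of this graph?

Count: 11 vertices, 12 edges.
Vertex 3 has neighbors [0, 5, 7], degree = 3.
Handshaking lemma: 2 * 12 = 24.
A tree on 11 vertices has 10 edges. This graph has 12 edges (2 extra). Not a tree.
Diameter (longest shortest path) = 6.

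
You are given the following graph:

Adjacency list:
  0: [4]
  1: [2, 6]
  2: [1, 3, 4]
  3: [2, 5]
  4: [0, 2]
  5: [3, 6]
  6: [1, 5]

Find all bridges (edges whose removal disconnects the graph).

A bridge is an edge whose removal increases the number of connected components.
Bridges found: (0,4), (2,4)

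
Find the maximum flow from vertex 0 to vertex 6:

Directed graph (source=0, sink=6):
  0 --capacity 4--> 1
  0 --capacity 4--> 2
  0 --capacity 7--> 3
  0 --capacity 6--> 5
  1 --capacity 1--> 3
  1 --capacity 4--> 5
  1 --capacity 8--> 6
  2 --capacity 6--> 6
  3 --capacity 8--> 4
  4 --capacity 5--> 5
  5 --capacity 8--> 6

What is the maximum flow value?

Computing max flow:
  Flow on (0->1): 4/4
  Flow on (0->2): 4/4
  Flow on (0->3): 2/7
  Flow on (0->5): 6/6
  Flow on (1->6): 4/8
  Flow on (2->6): 4/6
  Flow on (3->4): 2/8
  Flow on (4->5): 2/5
  Flow on (5->6): 8/8
Maximum flow = 16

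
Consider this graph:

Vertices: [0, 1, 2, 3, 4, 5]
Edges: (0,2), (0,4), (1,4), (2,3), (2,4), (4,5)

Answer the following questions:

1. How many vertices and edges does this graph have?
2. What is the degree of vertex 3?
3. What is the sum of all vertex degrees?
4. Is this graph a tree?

Count: 6 vertices, 6 edges.
Vertex 3 has neighbors [2], degree = 1.
Handshaking lemma: 2 * 6 = 12.
A tree on 6 vertices has 5 edges. This graph has 6 edges (1 extra). Not a tree.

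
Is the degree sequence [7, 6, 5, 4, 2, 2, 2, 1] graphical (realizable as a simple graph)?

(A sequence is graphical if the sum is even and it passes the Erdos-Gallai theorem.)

Sum of degrees = 29. Sum is odd, so the sequence is NOT graphical.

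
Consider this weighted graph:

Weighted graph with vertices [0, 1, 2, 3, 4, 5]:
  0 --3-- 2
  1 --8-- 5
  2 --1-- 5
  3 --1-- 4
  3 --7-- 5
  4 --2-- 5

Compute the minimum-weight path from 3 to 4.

Using Dijkstra's algorithm from vertex 3:
Shortest path: 3 -> 4
Total weight: 1 = 1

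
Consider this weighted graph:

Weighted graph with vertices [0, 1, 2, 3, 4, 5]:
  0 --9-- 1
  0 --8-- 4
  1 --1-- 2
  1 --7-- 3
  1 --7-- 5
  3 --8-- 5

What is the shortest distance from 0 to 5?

Using Dijkstra's algorithm from vertex 0:
Shortest path: 0 -> 1 -> 5
Total weight: 9 + 7 = 16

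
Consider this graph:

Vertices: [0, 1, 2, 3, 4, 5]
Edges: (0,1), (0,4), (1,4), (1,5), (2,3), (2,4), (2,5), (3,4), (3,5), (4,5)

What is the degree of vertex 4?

Vertex 4 has neighbors [0, 1, 2, 3, 5], so deg(4) = 5.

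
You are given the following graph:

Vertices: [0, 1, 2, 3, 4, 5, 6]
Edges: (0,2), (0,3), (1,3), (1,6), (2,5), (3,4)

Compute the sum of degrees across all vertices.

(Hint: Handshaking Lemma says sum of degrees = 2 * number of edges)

Count edges: 6 edges.
By Handshaking Lemma: sum of degrees = 2 * 6 = 12.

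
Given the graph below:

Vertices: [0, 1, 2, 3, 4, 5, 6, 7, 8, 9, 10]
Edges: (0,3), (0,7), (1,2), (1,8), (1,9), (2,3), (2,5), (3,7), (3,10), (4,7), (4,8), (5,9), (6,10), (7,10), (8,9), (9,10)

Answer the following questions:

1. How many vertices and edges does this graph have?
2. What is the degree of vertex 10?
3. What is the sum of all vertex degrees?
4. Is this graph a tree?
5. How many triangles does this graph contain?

Count: 11 vertices, 16 edges.
Vertex 10 has neighbors [3, 6, 7, 9], degree = 4.
Handshaking lemma: 2 * 16 = 32.
A tree on 11 vertices has 10 edges. This graph has 16 edges (6 extra). Not a tree.
Number of triangles = 3.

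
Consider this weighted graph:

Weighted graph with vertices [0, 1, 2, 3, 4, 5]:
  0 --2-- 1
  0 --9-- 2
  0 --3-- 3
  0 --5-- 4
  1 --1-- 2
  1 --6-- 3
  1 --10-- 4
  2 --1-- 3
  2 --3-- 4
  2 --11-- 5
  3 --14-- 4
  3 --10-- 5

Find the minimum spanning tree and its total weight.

Applying Kruskal's algorithm (sort edges by weight, add if no cycle):
  Add (1,2) w=1
  Add (2,3) w=1
  Add (0,1) w=2
  Skip (0,3) w=3 (creates cycle)
  Add (2,4) w=3
  Skip (0,4) w=5 (creates cycle)
  Skip (1,3) w=6 (creates cycle)
  Skip (0,2) w=9 (creates cycle)
  Skip (1,4) w=10 (creates cycle)
  Add (3,5) w=10
  Skip (2,5) w=11 (creates cycle)
  Skip (3,4) w=14 (creates cycle)
MST weight = 17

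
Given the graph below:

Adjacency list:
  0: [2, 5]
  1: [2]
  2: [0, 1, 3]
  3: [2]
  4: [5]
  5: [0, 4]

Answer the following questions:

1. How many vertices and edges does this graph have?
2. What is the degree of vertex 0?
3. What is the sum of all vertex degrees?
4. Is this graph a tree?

Count: 6 vertices, 5 edges.
Vertex 0 has neighbors [2, 5], degree = 2.
Handshaking lemma: 2 * 5 = 10.
A graph is a tree iff it is connected and has exactly n-1 edges. This graph is connected (all 6 vertices in one component) and has 6-1 = 5 edges. It is a tree.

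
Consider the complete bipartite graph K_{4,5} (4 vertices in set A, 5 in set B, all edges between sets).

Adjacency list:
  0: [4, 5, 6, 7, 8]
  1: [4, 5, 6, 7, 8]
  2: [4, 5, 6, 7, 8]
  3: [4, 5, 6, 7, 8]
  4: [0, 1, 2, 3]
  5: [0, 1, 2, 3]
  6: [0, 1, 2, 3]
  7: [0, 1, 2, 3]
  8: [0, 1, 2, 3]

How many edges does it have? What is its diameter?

K_{4,5} has 4 * 5 = 20 edges.
Any vertex reaches any opposite-side vertex in 1 step; same-side vertices reach in 2 steps via any opposite-side vertex.
Diameter = 2.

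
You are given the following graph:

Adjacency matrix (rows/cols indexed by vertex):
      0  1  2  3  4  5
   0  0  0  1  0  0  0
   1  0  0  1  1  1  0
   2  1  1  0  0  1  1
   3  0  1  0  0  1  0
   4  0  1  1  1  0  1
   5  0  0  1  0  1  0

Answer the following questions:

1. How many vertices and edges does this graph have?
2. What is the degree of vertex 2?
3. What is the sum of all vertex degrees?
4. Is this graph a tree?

Count: 6 vertices, 8 edges.
Vertex 2 has neighbors [0, 1, 4, 5], degree = 4.
Handshaking lemma: 2 * 8 = 16.
A tree on 6 vertices has 5 edges. This graph has 8 edges (3 extra). Not a tree.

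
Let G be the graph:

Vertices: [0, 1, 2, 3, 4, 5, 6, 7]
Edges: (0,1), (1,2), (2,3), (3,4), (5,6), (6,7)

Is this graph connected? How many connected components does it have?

Checking connectivity: the graph has 2 connected component(s).
Components: [[0, 1, 2, 3, 4], [5, 6, 7]]. The graph is NOT connected.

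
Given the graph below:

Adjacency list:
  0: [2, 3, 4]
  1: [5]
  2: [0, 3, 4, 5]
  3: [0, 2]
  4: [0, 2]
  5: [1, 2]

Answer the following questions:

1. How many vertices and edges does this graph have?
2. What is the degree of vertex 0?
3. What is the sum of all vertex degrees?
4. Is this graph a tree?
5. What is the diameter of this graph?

Count: 6 vertices, 7 edges.
Vertex 0 has neighbors [2, 3, 4], degree = 3.
Handshaking lemma: 2 * 7 = 14.
A tree on 6 vertices has 5 edges. This graph has 7 edges (2 extra). Not a tree.
Diameter (longest shortest path) = 3.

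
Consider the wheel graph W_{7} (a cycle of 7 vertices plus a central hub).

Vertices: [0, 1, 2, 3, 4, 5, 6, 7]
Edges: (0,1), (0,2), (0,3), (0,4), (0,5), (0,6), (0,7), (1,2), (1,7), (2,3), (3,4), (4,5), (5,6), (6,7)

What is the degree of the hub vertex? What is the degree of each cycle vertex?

The hub connects to all 7 cycle vertices, so deg(hub) = 7.
Each cycle vertex connects to 2 neighbors on the cycle plus the hub, so deg(cycle vertex) = 3.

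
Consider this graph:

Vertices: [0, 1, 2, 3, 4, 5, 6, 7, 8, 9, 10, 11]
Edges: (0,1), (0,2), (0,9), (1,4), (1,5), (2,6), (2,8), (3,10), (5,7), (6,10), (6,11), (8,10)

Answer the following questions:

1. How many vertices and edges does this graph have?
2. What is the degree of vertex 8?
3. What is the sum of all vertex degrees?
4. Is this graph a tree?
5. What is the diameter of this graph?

Count: 12 vertices, 12 edges.
Vertex 8 has neighbors [2, 10], degree = 2.
Handshaking lemma: 2 * 12 = 24.
A tree on 12 vertices has 11 edges. This graph has 12 edges (1 extra). Not a tree.
Diameter (longest shortest path) = 7.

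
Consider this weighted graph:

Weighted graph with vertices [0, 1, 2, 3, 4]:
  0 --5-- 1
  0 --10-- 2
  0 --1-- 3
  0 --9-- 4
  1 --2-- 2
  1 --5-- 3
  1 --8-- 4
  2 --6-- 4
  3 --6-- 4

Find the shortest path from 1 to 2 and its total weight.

Using Dijkstra's algorithm from vertex 1:
Shortest path: 1 -> 2
Total weight: 2 = 2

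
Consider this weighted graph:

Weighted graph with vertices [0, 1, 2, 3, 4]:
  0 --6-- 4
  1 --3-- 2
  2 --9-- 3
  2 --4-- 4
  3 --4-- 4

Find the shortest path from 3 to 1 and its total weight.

Using Dijkstra's algorithm from vertex 3:
Shortest path: 3 -> 4 -> 2 -> 1
Total weight: 4 + 4 + 3 = 11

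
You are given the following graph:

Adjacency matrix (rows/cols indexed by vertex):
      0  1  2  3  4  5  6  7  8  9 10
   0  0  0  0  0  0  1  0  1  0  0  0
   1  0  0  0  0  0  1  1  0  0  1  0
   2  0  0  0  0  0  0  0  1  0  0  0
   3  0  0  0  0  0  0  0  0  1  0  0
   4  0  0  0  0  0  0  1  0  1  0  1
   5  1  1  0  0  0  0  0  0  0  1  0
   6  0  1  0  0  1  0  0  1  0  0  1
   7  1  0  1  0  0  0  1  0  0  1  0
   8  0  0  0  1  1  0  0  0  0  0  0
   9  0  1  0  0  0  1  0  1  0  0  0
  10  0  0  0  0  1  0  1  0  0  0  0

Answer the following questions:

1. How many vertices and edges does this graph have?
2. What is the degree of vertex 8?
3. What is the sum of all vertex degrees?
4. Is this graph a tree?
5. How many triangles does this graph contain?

Count: 11 vertices, 14 edges.
Vertex 8 has neighbors [3, 4], degree = 2.
Handshaking lemma: 2 * 14 = 28.
A tree on 11 vertices has 10 edges. This graph has 14 edges (4 extra). Not a tree.
Number of triangles = 2.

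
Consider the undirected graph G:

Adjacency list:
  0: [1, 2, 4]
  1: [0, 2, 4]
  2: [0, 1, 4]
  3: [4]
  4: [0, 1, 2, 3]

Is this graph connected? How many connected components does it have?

Checking connectivity: the graph has 1 connected component(s).
All vertices are reachable from each other. The graph IS connected.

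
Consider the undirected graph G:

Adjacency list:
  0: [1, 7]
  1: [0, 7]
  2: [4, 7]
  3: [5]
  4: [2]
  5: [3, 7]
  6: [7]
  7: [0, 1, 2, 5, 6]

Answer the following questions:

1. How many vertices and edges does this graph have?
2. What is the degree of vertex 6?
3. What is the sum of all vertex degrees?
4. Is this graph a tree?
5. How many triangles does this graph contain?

Count: 8 vertices, 8 edges.
Vertex 6 has neighbors [7], degree = 1.
Handshaking lemma: 2 * 8 = 16.
A tree on 8 vertices has 7 edges. This graph has 8 edges (1 extra). Not a tree.
Number of triangles = 1.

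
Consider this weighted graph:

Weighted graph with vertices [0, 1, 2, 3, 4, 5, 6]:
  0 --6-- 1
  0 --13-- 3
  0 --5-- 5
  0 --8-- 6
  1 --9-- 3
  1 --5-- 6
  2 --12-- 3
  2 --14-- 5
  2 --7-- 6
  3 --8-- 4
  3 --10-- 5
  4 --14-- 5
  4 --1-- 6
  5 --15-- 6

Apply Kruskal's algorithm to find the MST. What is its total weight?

Applying Kruskal's algorithm (sort edges by weight, add if no cycle):
  Add (4,6) w=1
  Add (0,5) w=5
  Add (1,6) w=5
  Add (0,1) w=6
  Add (2,6) w=7
  Skip (0,6) w=8 (creates cycle)
  Add (3,4) w=8
  Skip (1,3) w=9 (creates cycle)
  Skip (3,5) w=10 (creates cycle)
  Skip (2,3) w=12 (creates cycle)
  Skip (0,3) w=13 (creates cycle)
  Skip (2,5) w=14 (creates cycle)
  Skip (4,5) w=14 (creates cycle)
  Skip (5,6) w=15 (creates cycle)
MST weight = 32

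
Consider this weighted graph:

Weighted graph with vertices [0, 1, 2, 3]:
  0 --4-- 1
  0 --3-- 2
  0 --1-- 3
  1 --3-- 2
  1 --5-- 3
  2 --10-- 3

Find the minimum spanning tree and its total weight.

Applying Kruskal's algorithm (sort edges by weight, add if no cycle):
  Add (0,3) w=1
  Add (0,2) w=3
  Add (1,2) w=3
  Skip (0,1) w=4 (creates cycle)
  Skip (1,3) w=5 (creates cycle)
  Skip (2,3) w=10 (creates cycle)
MST weight = 7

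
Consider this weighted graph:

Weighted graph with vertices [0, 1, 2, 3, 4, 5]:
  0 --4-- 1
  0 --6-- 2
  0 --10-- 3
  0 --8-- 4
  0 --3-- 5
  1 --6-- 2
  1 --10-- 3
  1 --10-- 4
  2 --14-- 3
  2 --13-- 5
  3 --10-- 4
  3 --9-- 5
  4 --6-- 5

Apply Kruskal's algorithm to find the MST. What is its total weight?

Applying Kruskal's algorithm (sort edges by weight, add if no cycle):
  Add (0,5) w=3
  Add (0,1) w=4
  Add (0,2) w=6
  Skip (1,2) w=6 (creates cycle)
  Add (4,5) w=6
  Skip (0,4) w=8 (creates cycle)
  Add (3,5) w=9
  Skip (0,3) w=10 (creates cycle)
  Skip (1,4) w=10 (creates cycle)
  Skip (1,3) w=10 (creates cycle)
  Skip (3,4) w=10 (creates cycle)
  Skip (2,5) w=13 (creates cycle)
  Skip (2,3) w=14 (creates cycle)
MST weight = 28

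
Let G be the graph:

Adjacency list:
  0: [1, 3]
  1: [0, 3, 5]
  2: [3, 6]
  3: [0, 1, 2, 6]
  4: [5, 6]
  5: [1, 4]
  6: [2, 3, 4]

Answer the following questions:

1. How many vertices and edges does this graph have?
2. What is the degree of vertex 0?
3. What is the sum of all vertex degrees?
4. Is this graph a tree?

Count: 7 vertices, 9 edges.
Vertex 0 has neighbors [1, 3], degree = 2.
Handshaking lemma: 2 * 9 = 18.
A tree on 7 vertices has 6 edges. This graph has 9 edges (3 extra). Not a tree.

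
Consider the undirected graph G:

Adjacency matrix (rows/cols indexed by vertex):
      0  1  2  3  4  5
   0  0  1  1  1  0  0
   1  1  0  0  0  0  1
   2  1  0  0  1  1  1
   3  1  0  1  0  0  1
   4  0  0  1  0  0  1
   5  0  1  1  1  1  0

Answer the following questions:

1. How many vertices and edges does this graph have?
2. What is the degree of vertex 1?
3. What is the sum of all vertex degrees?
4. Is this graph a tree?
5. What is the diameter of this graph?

Count: 6 vertices, 9 edges.
Vertex 1 has neighbors [0, 5], degree = 2.
Handshaking lemma: 2 * 9 = 18.
A tree on 6 vertices has 5 edges. This graph has 9 edges (4 extra). Not a tree.
Diameter (longest shortest path) = 2.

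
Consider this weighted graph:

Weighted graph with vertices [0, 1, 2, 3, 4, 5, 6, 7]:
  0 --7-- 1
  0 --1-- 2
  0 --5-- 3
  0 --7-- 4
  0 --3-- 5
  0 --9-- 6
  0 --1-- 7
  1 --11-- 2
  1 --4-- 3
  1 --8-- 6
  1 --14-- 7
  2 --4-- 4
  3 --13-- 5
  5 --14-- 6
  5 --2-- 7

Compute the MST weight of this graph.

Applying Kruskal's algorithm (sort edges by weight, add if no cycle):
  Add (0,2) w=1
  Add (0,7) w=1
  Add (5,7) w=2
  Skip (0,5) w=3 (creates cycle)
  Add (1,3) w=4
  Add (2,4) w=4
  Add (0,3) w=5
  Skip (0,4) w=7 (creates cycle)
  Skip (0,1) w=7 (creates cycle)
  Add (1,6) w=8
  Skip (0,6) w=9 (creates cycle)
  Skip (1,2) w=11 (creates cycle)
  Skip (3,5) w=13 (creates cycle)
  Skip (1,7) w=14 (creates cycle)
  Skip (5,6) w=14 (creates cycle)
MST weight = 25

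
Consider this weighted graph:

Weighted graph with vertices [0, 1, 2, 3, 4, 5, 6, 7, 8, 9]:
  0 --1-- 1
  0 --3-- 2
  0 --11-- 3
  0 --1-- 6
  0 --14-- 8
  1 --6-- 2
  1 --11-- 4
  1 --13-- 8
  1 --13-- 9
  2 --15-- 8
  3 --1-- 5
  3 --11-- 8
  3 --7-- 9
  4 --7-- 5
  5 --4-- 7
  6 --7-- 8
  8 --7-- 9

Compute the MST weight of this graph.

Applying Kruskal's algorithm (sort edges by weight, add if no cycle):
  Add (0,1) w=1
  Add (0,6) w=1
  Add (3,5) w=1
  Add (0,2) w=3
  Add (5,7) w=4
  Skip (1,2) w=6 (creates cycle)
  Add (3,9) w=7
  Add (4,5) w=7
  Add (6,8) w=7
  Add (8,9) w=7
  Skip (0,3) w=11 (creates cycle)
  Skip (1,4) w=11 (creates cycle)
  Skip (3,8) w=11 (creates cycle)
  Skip (1,9) w=13 (creates cycle)
  Skip (1,8) w=13 (creates cycle)
  Skip (0,8) w=14 (creates cycle)
  Skip (2,8) w=15 (creates cycle)
MST weight = 38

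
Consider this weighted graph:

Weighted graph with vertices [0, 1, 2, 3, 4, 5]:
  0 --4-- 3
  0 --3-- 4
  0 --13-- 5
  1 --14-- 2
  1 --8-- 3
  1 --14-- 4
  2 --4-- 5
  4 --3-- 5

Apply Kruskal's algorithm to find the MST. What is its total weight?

Applying Kruskal's algorithm (sort edges by weight, add if no cycle):
  Add (0,4) w=3
  Add (4,5) w=3
  Add (0,3) w=4
  Add (2,5) w=4
  Add (1,3) w=8
  Skip (0,5) w=13 (creates cycle)
  Skip (1,4) w=14 (creates cycle)
  Skip (1,2) w=14 (creates cycle)
MST weight = 22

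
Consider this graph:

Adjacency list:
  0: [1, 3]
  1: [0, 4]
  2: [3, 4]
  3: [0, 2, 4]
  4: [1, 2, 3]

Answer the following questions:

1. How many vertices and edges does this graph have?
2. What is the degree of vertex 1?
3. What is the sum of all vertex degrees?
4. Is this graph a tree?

Count: 5 vertices, 6 edges.
Vertex 1 has neighbors [0, 4], degree = 2.
Handshaking lemma: 2 * 6 = 12.
A tree on 5 vertices has 4 edges. This graph has 6 edges (2 extra). Not a tree.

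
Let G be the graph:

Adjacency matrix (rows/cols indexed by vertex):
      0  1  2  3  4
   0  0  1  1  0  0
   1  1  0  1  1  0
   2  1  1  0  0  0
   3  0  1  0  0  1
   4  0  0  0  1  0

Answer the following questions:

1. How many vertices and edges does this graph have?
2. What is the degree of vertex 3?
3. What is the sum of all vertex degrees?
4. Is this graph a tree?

Count: 5 vertices, 5 edges.
Vertex 3 has neighbors [1, 4], degree = 2.
Handshaking lemma: 2 * 5 = 10.
A tree on 5 vertices has 4 edges. This graph has 5 edges (1 extra). Not a tree.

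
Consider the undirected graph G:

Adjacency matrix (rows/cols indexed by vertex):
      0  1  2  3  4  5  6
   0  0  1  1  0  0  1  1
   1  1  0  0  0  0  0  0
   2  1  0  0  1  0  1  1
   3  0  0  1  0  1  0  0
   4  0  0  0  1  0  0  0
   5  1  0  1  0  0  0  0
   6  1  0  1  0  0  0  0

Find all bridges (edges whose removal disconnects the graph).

A bridge is an edge whose removal increases the number of connected components.
Bridges found: (0,1), (2,3), (3,4)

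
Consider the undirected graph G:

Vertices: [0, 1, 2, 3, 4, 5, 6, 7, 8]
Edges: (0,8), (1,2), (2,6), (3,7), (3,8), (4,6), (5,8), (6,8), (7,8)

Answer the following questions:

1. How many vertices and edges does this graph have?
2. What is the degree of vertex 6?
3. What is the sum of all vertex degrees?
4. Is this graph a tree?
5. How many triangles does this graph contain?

Count: 9 vertices, 9 edges.
Vertex 6 has neighbors [2, 4, 8], degree = 3.
Handshaking lemma: 2 * 9 = 18.
A tree on 9 vertices has 8 edges. This graph has 9 edges (1 extra). Not a tree.
Number of triangles = 1.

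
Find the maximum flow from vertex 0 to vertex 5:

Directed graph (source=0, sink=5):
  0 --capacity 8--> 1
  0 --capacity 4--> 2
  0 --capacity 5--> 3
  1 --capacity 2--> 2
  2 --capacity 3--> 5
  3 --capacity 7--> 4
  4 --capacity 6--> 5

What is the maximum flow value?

Computing max flow:
  Flow on (0->1): 2/8
  Flow on (0->2): 1/4
  Flow on (0->3): 5/5
  Flow on (1->2): 2/2
  Flow on (2->5): 3/3
  Flow on (3->4): 5/7
  Flow on (4->5): 5/6
Maximum flow = 8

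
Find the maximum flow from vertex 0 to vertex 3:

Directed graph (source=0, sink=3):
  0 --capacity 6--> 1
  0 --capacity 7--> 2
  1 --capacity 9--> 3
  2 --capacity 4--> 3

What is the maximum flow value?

Computing max flow:
  Flow on (0->1): 6/6
  Flow on (0->2): 4/7
  Flow on (1->3): 6/9
  Flow on (2->3): 4/4
Maximum flow = 10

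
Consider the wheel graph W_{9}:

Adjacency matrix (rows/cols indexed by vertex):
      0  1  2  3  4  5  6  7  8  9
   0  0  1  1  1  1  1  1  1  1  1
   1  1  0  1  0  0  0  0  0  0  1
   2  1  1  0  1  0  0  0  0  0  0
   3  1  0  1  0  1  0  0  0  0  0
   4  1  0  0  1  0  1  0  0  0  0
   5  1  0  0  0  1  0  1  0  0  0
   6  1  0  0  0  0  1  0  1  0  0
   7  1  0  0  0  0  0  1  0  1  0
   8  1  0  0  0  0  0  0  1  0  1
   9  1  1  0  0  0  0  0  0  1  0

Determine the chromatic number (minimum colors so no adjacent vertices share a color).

W_{9} = C_{9} plus a hub adjacent to every cycle vertex.
The outer cycle needs 3 colors (odd cycle); the hub is adjacent to all of them so needs a fresh color.
Chromatic number = 3 + 1 = 4.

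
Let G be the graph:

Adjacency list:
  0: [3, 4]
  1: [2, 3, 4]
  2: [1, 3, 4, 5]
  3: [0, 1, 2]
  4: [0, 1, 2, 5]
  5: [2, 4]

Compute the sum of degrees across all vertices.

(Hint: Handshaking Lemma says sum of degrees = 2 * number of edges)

Count edges: 9 edges.
By Handshaking Lemma: sum of degrees = 2 * 9 = 18.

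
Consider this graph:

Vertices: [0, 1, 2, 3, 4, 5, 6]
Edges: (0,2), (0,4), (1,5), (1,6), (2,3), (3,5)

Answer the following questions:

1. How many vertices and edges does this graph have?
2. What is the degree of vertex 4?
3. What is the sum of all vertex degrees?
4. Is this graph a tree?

Count: 7 vertices, 6 edges.
Vertex 4 has neighbors [0], degree = 1.
Handshaking lemma: 2 * 6 = 12.
A graph is a tree iff it is connected and has exactly n-1 edges. This graph is connected (all 7 vertices in one component) and has 7-1 = 6 edges. It is a tree.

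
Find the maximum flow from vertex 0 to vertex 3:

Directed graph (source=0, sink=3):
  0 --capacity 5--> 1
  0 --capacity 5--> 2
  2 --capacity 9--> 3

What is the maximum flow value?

Computing max flow:
  Flow on (0->2): 5/5
  Flow on (2->3): 5/9
Maximum flow = 5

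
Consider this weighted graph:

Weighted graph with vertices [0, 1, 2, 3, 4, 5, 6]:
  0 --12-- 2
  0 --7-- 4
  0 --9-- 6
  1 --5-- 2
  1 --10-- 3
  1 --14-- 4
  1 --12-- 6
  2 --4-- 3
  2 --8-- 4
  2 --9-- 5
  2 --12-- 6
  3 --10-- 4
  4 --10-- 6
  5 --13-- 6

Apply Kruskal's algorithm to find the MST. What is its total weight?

Applying Kruskal's algorithm (sort edges by weight, add if no cycle):
  Add (2,3) w=4
  Add (1,2) w=5
  Add (0,4) w=7
  Add (2,4) w=8
  Add (0,6) w=9
  Add (2,5) w=9
  Skip (1,3) w=10 (creates cycle)
  Skip (3,4) w=10 (creates cycle)
  Skip (4,6) w=10 (creates cycle)
  Skip (0,2) w=12 (creates cycle)
  Skip (1,6) w=12 (creates cycle)
  Skip (2,6) w=12 (creates cycle)
  Skip (5,6) w=13 (creates cycle)
  Skip (1,4) w=14 (creates cycle)
MST weight = 42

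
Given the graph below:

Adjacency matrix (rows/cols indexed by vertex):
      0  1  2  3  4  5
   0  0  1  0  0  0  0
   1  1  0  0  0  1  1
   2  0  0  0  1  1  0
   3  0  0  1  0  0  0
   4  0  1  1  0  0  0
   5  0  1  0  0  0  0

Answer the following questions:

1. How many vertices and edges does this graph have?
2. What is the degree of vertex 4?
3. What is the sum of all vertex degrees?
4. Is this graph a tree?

Count: 6 vertices, 5 edges.
Vertex 4 has neighbors [1, 2], degree = 2.
Handshaking lemma: 2 * 5 = 10.
A graph is a tree iff it is connected and has exactly n-1 edges. This graph is connected (all 6 vertices in one component) and has 6-1 = 5 edges. It is a tree.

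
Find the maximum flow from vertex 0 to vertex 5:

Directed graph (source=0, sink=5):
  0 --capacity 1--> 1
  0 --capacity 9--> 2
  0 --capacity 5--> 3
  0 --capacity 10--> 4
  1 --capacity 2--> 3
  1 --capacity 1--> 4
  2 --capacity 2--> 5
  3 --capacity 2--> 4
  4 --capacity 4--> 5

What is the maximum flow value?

Computing max flow:
  Flow on (0->2): 2/9
  Flow on (0->3): 2/5
  Flow on (0->4): 2/10
  Flow on (2->5): 2/2
  Flow on (3->4): 2/2
  Flow on (4->5): 4/4
Maximum flow = 6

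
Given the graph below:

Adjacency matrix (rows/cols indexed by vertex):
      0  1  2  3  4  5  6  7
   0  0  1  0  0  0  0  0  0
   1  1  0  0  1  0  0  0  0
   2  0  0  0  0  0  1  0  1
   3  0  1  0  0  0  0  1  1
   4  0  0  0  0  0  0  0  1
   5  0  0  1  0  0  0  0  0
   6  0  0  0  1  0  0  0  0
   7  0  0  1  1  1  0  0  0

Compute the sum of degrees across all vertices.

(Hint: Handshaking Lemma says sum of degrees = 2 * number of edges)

Count edges: 7 edges.
By Handshaking Lemma: sum of degrees = 2 * 7 = 14.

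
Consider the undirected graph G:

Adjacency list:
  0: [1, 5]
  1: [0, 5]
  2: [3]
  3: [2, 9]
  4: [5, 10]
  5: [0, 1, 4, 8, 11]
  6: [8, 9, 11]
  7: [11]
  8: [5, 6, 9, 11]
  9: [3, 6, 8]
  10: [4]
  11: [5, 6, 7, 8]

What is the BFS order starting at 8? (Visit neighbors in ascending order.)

BFS from vertex 8 (neighbors processed in ascending order):
Visit order: 8, 5, 6, 9, 11, 0, 1, 4, 3, 7, 10, 2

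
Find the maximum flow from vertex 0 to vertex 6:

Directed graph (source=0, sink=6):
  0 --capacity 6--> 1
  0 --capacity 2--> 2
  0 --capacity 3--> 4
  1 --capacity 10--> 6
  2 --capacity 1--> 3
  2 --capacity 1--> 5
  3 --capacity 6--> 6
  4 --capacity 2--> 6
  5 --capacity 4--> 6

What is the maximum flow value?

Computing max flow:
  Flow on (0->1): 6/6
  Flow on (0->2): 2/2
  Flow on (0->4): 2/3
  Flow on (1->6): 6/10
  Flow on (2->3): 1/1
  Flow on (2->5): 1/1
  Flow on (3->6): 1/6
  Flow on (4->6): 2/2
  Flow on (5->6): 1/4
Maximum flow = 10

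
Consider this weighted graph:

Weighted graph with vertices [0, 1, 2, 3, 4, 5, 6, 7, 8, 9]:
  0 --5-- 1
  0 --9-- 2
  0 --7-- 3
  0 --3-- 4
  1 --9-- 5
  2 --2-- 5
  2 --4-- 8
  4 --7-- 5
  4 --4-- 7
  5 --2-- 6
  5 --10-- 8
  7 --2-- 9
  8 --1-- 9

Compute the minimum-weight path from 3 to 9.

Using Dijkstra's algorithm from vertex 3:
Shortest path: 3 -> 0 -> 4 -> 7 -> 9
Total weight: 7 + 3 + 4 + 2 = 16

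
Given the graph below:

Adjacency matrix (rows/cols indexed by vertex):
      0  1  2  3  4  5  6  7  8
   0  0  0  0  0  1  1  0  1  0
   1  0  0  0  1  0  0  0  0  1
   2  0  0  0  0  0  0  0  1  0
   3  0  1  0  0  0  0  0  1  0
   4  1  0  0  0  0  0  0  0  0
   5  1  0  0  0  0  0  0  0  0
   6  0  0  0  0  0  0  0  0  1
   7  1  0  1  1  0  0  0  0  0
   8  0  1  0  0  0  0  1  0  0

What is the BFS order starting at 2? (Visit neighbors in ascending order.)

BFS from vertex 2 (neighbors processed in ascending order):
Visit order: 2, 7, 0, 3, 4, 5, 1, 8, 6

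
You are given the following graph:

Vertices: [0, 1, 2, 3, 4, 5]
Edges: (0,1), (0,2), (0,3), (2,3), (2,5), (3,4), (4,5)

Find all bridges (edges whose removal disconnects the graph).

A bridge is an edge whose removal increases the number of connected components.
Bridges found: (0,1)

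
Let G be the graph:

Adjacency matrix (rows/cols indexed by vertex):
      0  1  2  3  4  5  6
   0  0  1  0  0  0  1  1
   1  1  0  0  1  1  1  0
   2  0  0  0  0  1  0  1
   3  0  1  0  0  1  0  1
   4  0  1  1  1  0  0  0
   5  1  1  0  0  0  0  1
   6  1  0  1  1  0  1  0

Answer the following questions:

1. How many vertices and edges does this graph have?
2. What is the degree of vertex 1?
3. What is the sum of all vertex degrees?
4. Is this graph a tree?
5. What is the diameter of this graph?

Count: 7 vertices, 11 edges.
Vertex 1 has neighbors [0, 3, 4, 5], degree = 4.
Handshaking lemma: 2 * 11 = 22.
A tree on 7 vertices has 6 edges. This graph has 11 edges (5 extra). Not a tree.
Diameter (longest shortest path) = 2.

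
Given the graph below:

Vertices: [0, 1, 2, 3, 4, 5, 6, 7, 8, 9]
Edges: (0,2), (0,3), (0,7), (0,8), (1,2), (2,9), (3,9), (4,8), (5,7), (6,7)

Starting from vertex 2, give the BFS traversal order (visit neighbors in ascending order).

BFS from vertex 2 (neighbors processed in ascending order):
Visit order: 2, 0, 1, 9, 3, 7, 8, 5, 6, 4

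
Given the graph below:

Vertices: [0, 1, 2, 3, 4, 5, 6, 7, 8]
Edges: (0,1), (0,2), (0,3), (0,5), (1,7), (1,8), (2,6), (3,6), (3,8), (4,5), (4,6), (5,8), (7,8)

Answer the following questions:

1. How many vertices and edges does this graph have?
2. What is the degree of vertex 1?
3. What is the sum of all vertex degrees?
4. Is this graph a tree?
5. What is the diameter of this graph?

Count: 9 vertices, 13 edges.
Vertex 1 has neighbors [0, 7, 8], degree = 3.
Handshaking lemma: 2 * 13 = 26.
A tree on 9 vertices has 8 edges. This graph has 13 edges (5 extra). Not a tree.
Diameter (longest shortest path) = 3.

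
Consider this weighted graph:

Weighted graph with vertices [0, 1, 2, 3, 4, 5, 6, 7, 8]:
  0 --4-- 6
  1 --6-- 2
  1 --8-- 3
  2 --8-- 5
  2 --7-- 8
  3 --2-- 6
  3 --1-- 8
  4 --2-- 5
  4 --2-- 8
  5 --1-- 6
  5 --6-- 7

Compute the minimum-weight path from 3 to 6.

Using Dijkstra's algorithm from vertex 3:
Shortest path: 3 -> 6
Total weight: 2 = 2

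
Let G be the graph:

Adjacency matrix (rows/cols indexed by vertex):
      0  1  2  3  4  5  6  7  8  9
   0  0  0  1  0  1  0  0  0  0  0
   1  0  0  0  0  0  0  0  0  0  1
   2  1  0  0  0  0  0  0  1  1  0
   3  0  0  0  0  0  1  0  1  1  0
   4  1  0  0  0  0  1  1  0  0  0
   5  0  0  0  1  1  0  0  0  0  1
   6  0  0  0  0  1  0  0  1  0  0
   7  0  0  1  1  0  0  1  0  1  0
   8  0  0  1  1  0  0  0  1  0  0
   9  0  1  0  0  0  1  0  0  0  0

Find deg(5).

Vertex 5 has neighbors [3, 4, 9], so deg(5) = 3.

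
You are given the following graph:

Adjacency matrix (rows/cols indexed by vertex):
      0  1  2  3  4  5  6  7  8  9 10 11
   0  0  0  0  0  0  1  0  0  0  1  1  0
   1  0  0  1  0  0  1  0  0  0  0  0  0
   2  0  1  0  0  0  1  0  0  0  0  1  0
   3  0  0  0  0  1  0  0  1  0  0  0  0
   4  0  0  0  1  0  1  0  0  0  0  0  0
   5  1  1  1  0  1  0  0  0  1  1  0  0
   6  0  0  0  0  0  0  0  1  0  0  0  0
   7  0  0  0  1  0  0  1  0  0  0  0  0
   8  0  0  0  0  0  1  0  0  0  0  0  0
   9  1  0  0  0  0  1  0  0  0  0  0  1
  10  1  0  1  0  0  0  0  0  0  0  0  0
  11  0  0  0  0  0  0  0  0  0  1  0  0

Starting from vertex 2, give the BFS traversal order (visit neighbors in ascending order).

BFS from vertex 2 (neighbors processed in ascending order):
Visit order: 2, 1, 5, 10, 0, 4, 8, 9, 3, 11, 7, 6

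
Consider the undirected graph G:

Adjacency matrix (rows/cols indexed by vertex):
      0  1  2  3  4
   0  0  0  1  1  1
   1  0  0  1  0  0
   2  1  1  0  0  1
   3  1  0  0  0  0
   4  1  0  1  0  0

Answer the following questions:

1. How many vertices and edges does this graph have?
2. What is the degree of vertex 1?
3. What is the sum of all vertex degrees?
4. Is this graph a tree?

Count: 5 vertices, 5 edges.
Vertex 1 has neighbors [2], degree = 1.
Handshaking lemma: 2 * 5 = 10.
A tree on 5 vertices has 4 edges. This graph has 5 edges (1 extra). Not a tree.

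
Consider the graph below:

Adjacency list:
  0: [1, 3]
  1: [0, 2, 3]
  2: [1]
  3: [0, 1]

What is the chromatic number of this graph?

The graph has a maximum clique of size 3 (lower bound on chromatic number).
A valid 3-coloring: {0: 1, 1: 0, 2: 1, 3: 2}.
Chromatic number = 3.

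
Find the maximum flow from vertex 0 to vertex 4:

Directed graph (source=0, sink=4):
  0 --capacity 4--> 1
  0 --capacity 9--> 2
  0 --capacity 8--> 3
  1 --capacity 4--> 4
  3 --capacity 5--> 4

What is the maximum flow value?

Computing max flow:
  Flow on (0->1): 4/4
  Flow on (0->3): 5/8
  Flow on (1->4): 4/4
  Flow on (3->4): 5/5
Maximum flow = 9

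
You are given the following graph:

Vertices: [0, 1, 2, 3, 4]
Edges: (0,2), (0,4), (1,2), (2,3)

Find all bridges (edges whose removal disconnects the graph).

A bridge is an edge whose removal increases the number of connected components.
Bridges found: (0,2), (0,4), (1,2), (2,3)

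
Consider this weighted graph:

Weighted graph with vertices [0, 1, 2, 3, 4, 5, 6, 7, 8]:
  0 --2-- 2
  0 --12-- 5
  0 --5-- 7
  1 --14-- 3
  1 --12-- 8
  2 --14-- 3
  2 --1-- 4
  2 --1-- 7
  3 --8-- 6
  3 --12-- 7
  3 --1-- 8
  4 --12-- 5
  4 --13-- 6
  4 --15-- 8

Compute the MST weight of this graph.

Applying Kruskal's algorithm (sort edges by weight, add if no cycle):
  Add (2,4) w=1
  Add (2,7) w=1
  Add (3,8) w=1
  Add (0,2) w=2
  Skip (0,7) w=5 (creates cycle)
  Add (3,6) w=8
  Add (0,5) w=12
  Add (1,8) w=12
  Add (3,7) w=12
  Skip (4,5) w=12 (creates cycle)
  Skip (4,6) w=13 (creates cycle)
  Skip (1,3) w=14 (creates cycle)
  Skip (2,3) w=14 (creates cycle)
  Skip (4,8) w=15 (creates cycle)
MST weight = 49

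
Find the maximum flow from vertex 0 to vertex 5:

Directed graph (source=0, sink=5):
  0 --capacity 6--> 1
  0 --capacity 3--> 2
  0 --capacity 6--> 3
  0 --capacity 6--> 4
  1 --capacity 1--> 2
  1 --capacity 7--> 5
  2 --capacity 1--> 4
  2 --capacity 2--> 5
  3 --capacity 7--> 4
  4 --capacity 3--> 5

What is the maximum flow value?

Computing max flow:
  Flow on (0->1): 6/6
  Flow on (0->2): 2/3
  Flow on (0->4): 3/6
  Flow on (1->5): 6/7
  Flow on (2->5): 2/2
  Flow on (4->5): 3/3
Maximum flow = 11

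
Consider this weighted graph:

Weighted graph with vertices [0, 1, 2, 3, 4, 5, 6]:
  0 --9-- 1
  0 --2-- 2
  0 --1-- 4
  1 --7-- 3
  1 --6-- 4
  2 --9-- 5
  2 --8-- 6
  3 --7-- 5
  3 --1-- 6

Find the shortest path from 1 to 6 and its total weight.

Using Dijkstra's algorithm from vertex 1:
Shortest path: 1 -> 3 -> 6
Total weight: 7 + 1 = 8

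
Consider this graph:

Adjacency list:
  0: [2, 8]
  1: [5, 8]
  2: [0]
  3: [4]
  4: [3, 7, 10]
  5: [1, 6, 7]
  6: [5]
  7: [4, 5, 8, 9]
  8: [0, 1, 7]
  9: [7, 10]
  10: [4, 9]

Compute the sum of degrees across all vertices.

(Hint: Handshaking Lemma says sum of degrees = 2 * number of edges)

Count edges: 12 edges.
By Handshaking Lemma: sum of degrees = 2 * 12 = 24.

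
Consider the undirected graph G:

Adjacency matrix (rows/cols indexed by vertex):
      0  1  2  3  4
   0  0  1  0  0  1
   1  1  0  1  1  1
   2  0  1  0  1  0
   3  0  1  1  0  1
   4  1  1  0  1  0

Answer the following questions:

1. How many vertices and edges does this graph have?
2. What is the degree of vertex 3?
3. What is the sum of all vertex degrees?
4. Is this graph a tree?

Count: 5 vertices, 7 edges.
Vertex 3 has neighbors [1, 2, 4], degree = 3.
Handshaking lemma: 2 * 7 = 14.
A tree on 5 vertices has 4 edges. This graph has 7 edges (3 extra). Not a tree.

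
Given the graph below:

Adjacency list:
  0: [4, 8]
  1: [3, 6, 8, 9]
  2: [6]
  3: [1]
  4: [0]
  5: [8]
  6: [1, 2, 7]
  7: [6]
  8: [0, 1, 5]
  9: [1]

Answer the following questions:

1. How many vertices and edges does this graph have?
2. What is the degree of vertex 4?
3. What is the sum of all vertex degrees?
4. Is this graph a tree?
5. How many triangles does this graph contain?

Count: 10 vertices, 9 edges.
Vertex 4 has neighbors [0], degree = 1.
Handshaking lemma: 2 * 9 = 18.
A graph is a tree iff it is connected and has exactly n-1 edges. This graph is connected (all 10 vertices in one component) and has 10-1 = 9 edges. It is a tree.
Number of triangles = 0.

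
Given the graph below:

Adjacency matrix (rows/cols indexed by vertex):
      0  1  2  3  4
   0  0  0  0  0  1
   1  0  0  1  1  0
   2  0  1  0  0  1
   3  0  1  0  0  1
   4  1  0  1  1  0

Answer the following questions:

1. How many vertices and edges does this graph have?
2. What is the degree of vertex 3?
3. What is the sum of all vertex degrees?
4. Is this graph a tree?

Count: 5 vertices, 5 edges.
Vertex 3 has neighbors [1, 4], degree = 2.
Handshaking lemma: 2 * 5 = 10.
A tree on 5 vertices has 4 edges. This graph has 5 edges (1 extra). Not a tree.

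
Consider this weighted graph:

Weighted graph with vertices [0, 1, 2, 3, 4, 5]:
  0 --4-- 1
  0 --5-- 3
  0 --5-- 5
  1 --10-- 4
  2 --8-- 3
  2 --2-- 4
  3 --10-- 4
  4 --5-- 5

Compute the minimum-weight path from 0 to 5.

Using Dijkstra's algorithm from vertex 0:
Shortest path: 0 -> 5
Total weight: 5 = 5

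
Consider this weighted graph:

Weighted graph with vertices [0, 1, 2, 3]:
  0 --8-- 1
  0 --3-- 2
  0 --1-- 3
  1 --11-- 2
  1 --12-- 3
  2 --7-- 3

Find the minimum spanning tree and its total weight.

Applying Kruskal's algorithm (sort edges by weight, add if no cycle):
  Add (0,3) w=1
  Add (0,2) w=3
  Skip (2,3) w=7 (creates cycle)
  Add (0,1) w=8
  Skip (1,2) w=11 (creates cycle)
  Skip (1,3) w=12 (creates cycle)
MST weight = 12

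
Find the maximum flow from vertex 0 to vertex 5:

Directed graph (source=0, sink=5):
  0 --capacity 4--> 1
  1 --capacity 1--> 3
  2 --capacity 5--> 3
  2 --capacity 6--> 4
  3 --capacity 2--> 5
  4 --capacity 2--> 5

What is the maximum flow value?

Computing max flow:
  Flow on (0->1): 1/4
  Flow on (1->3): 1/1
  Flow on (3->5): 1/2
Maximum flow = 1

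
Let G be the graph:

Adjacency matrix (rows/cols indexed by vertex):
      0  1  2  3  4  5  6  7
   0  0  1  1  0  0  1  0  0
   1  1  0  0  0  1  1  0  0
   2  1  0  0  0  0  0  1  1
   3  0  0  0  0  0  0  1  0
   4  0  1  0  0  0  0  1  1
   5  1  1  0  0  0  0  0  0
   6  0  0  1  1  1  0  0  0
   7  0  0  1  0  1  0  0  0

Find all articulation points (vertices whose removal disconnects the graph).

An articulation point is a vertex whose removal disconnects the graph.
Articulation points: [6]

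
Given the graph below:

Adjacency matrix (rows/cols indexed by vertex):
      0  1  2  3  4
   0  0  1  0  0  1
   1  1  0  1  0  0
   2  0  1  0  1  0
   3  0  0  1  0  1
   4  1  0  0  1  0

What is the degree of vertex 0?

Vertex 0 has neighbors [1, 4], so deg(0) = 2.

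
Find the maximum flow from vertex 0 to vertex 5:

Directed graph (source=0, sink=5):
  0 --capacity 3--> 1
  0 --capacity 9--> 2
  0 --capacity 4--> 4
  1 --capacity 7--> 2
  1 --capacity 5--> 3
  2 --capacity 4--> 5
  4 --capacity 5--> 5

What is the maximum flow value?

Computing max flow:
  Flow on (0->2): 4/9
  Flow on (0->4): 4/4
  Flow on (2->5): 4/4
  Flow on (4->5): 4/5
Maximum flow = 8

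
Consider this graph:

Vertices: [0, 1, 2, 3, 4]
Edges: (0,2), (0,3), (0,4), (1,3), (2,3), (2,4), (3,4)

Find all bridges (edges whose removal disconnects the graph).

A bridge is an edge whose removal increases the number of connected components.
Bridges found: (1,3)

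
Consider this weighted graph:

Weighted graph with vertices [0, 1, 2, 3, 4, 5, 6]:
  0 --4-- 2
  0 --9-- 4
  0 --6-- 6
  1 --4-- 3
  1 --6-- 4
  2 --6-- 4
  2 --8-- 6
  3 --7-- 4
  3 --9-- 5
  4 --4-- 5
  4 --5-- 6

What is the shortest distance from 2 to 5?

Using Dijkstra's algorithm from vertex 2:
Shortest path: 2 -> 4 -> 5
Total weight: 6 + 4 = 10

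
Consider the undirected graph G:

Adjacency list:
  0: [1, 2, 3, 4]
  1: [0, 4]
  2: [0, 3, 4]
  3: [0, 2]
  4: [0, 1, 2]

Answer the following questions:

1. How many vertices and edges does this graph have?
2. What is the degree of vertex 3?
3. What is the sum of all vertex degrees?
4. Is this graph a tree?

Count: 5 vertices, 7 edges.
Vertex 3 has neighbors [0, 2], degree = 2.
Handshaking lemma: 2 * 7 = 14.
A tree on 5 vertices has 4 edges. This graph has 7 edges (3 extra). Not a tree.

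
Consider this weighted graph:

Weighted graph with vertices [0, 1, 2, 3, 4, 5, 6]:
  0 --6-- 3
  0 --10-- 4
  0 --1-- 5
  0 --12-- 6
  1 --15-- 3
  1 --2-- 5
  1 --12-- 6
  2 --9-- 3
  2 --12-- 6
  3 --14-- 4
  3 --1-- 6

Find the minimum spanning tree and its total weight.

Applying Kruskal's algorithm (sort edges by weight, add if no cycle):
  Add (0,5) w=1
  Add (3,6) w=1
  Add (1,5) w=2
  Add (0,3) w=6
  Add (2,3) w=9
  Add (0,4) w=10
  Skip (0,6) w=12 (creates cycle)
  Skip (1,6) w=12 (creates cycle)
  Skip (2,6) w=12 (creates cycle)
  Skip (3,4) w=14 (creates cycle)
  Skip (1,3) w=15 (creates cycle)
MST weight = 29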